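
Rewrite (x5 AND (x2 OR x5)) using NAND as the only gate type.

((x5 NAND ((x2 NAND x2) NAND (x5 NAND x5))) NAND (x5 NAND ((x2 NAND x2) NAND (x5 NAND x5))))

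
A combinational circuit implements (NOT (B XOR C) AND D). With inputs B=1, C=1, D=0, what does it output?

Substituting: (NOT (1 XOR 1) AND 0)
= 0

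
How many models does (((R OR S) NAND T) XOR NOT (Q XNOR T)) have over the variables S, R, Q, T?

Satisfying assignments: (0,0,0,0), (0,0,1,1), (0,1,0,0), (0,1,0,1), (1,0,0,0), (1,0,0,1), (1,1,0,0), (1,1,0,1)
Count: 8 out of 16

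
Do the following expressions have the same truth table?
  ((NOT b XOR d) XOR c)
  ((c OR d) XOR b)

No. Counterexample: with b=0, d=0, c=0, Expression 1 = 1 but Expression 2 = 0.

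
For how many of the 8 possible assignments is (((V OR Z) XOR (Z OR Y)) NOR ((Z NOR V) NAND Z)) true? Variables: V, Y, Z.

No assignment satisfies the expression.
Count: 0 out of 8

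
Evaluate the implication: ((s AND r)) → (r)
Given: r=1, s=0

Antecedent ((s AND r)) = 0; consequent (r) = 1.
0 → 1 = 1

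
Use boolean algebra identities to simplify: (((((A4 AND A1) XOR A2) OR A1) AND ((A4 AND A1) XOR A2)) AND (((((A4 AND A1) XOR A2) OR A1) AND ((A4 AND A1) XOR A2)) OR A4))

By absorption (E AND (E OR v) = E) then absorption (E AND (E OR v) = E):
= ((A4 AND A1) XOR A2)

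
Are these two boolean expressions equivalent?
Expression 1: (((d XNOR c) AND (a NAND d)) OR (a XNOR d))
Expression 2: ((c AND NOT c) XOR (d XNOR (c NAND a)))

No. Counterexample: with c=0, a=0, d=0, Expression 1 = 1 but Expression 2 = 0.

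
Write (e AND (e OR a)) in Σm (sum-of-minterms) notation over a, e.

Σm(1, 3) = (NOT a AND e) OR (a AND e)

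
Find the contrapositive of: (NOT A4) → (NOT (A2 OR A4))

Contrapositive: (A2 OR A4) → A4
Note: A statement and its contrapositive are logically equivalent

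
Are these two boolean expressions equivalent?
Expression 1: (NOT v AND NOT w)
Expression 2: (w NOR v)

Yes, they are equivalent — the two output columns agree on all 4 assignments:
v | w | Expression 1 | Expression 2
-----------------------------------
0 | 0 | 1 | 1
0 | 1 | 0 | 0
1 | 0 | 0 | 0
1 | 1 | 0 | 0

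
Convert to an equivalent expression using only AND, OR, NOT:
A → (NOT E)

NOT A OR (NOT E)
(Implication elimination: A → B = NOT A OR B)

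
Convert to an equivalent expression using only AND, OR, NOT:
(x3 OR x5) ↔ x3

((x3 OR x5) AND x3) OR (NOT (x3 OR x5) AND NOT x3)
(Biconditional = both true or both false)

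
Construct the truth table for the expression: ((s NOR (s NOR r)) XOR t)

r | s | t | Output
------------------
0 | 0 | 0 | 0
0 | 0 | 1 | 1
0 | 1 | 0 | 0
0 | 1 | 1 | 1
1 | 0 | 0 | 1
1 | 0 | 1 | 0
1 | 1 | 0 | 0
1 | 1 | 1 | 1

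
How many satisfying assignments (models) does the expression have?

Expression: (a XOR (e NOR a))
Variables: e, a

Satisfying assignments: (0,0), (0,1), (1,1)
Count: 3 out of 4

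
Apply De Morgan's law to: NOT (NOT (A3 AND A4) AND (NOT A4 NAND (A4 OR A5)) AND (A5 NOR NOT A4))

(A3 AND A4) OR NOT (NOT A4 NAND (A4 OR A5)) OR NOT (A5 NOR NOT A4)
De Morgan's: NOT(AND of terms) = OR of negations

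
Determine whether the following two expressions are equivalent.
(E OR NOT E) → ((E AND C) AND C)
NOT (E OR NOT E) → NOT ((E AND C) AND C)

No, Inverse is not equivalent to original (counterexample: E=0, C=0, B=0)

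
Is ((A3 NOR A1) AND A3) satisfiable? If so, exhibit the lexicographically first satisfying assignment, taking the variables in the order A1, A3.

UNSATISFIABLE - no assignment makes this expression true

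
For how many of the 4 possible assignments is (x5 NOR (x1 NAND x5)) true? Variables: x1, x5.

No assignment satisfies the expression.
Count: 0 out of 4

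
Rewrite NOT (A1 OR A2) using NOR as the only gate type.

(((A1 NOR A2) NOR (A1 NOR A2)) NOR ((A1 NOR A2) NOR (A1 NOR A2)))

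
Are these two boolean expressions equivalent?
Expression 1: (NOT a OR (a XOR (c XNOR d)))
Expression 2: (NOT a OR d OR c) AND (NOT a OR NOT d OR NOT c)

Yes, they are equivalent — the two output columns agree on all 8 assignments:
a | d | c | Expression 1 | Expression 2
---------------------------------------
0 | 0 | 0 | 1 | 1
0 | 0 | 1 | 1 | 1
0 | 1 | 0 | 1 | 1
0 | 1 | 1 | 1 | 1
1 | 0 | 0 | 0 | 0
1 | 0 | 1 | 1 | 1
1 | 1 | 0 | 1 | 1
1 | 1 | 1 | 0 | 0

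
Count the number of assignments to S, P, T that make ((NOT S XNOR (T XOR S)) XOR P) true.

Satisfying assignments: (0,0,1), (0,1,0), (1,0,1), (1,1,0)
Count: 4 out of 8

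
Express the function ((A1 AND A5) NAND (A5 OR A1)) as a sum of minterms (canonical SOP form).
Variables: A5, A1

Σm(0, 1, 2) = (NOT A5 AND NOT A1) OR (NOT A5 AND A1) OR (A5 AND NOT A1)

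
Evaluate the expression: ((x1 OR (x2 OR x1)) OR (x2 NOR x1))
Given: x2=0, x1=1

Substituting: ((1 OR (0 OR 1)) OR (0 NOR 1))
= 1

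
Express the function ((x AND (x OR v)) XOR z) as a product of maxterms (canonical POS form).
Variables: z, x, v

ΠM(0, 1, 6, 7) = (z OR x OR v) AND (z OR x OR NOT v) AND (NOT z OR NOT x OR v) AND (NOT z OR NOT x OR NOT v)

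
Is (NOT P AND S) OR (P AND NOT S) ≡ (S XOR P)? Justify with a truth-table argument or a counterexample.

Yes, they are equivalent — the two output columns agree on all 4 assignments:
P | S | Expression 1 | Expression 2
-----------------------------------
0 | 0 | 0 | 0
0 | 1 | 1 | 1
1 | 0 | 1 | 1
1 | 1 | 0 | 0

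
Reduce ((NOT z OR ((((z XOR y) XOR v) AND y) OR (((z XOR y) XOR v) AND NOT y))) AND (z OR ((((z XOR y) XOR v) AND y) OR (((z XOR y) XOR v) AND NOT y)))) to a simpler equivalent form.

By distribution ((E OR v) AND (E OR NOT v) = E) then distribution ((E AND v) OR (E AND NOT v) = E):
= ((z XOR y) XOR v)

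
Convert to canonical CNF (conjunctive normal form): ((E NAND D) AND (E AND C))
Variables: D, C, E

(D OR C OR E) AND (D OR C OR NOT E) AND (D OR NOT C OR E) AND (NOT D OR C OR E) AND (NOT D OR C OR NOT E) AND (NOT D OR NOT C OR E) AND (NOT D OR NOT C OR NOT E)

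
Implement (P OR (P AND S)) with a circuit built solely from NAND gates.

((P NAND P) NAND (((P NAND S) NAND (P NAND S)) NAND ((P NAND S) NAND (P NAND S))))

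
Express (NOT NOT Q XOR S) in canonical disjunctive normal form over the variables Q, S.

(NOT Q AND S) OR (Q AND NOT S)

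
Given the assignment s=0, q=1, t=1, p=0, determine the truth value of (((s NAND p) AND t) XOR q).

Substituting: (((0 NAND 0) AND 1) XOR 1)
= 0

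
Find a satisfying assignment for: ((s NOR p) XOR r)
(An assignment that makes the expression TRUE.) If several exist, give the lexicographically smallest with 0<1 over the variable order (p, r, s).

p=0, r=0, s=0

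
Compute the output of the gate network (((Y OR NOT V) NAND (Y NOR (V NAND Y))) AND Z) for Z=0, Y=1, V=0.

Substituting: (((1 OR NOT 0) NAND (1 NOR (0 NAND 1))) AND 0)
= 0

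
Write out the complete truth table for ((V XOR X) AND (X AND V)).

V | X | Output
--------------
0 | 0 | 0
0 | 1 | 0
1 | 0 | 0
1 | 1 | 0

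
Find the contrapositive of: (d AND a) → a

Contrapositive: NOT a → NOT (d AND a)
Note: A statement and its contrapositive are logically equivalent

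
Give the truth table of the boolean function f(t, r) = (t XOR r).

t | r | Output
--------------
0 | 0 | 0
0 | 1 | 1
1 | 0 | 1
1 | 1 | 0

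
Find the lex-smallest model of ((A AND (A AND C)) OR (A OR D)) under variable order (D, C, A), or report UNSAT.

D=0, C=0, A=1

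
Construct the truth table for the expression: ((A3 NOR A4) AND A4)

A4 | A3 | Output
----------------
0 | 0 | 0
0 | 1 | 0
1 | 0 | 0
1 | 1 | 0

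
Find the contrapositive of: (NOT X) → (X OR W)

Contrapositive: NOT (X OR W) → X
Note: A statement and its contrapositive are logically equivalent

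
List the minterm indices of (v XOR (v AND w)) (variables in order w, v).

Σm(1) = (NOT w AND v)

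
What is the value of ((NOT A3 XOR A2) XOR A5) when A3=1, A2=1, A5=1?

Substituting: ((NOT 1 XOR 1) XOR 1)
= 0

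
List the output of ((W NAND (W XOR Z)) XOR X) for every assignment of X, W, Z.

X | W | Z | Output
------------------
0 | 0 | 0 | 1
0 | 0 | 1 | 1
0 | 1 | 0 | 0
0 | 1 | 1 | 1
1 | 0 | 0 | 0
1 | 0 | 1 | 0
1 | 1 | 0 | 1
1 | 1 | 1 | 0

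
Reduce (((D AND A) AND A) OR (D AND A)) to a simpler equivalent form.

By absorption (E OR (E AND v) = E):
= (D AND A)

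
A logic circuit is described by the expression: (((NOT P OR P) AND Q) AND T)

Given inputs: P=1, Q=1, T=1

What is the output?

Substituting: (((NOT 1 OR 1) AND 1) AND 1)
= 1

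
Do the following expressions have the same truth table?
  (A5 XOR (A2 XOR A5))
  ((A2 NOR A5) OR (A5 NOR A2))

No. Counterexample: with A5=0, A2=0, Expression 1 = 0 but Expression 2 = 1.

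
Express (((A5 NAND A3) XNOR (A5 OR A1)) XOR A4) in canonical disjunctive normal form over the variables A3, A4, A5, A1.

(NOT A3 AND NOT A4 AND NOT A5 AND A1) OR (NOT A3 AND NOT A4 AND A5 AND NOT A1) OR (NOT A3 AND NOT A4 AND A5 AND A1) OR (NOT A3 AND A4 AND NOT A5 AND NOT A1) OR (A3 AND NOT A4 AND NOT A5 AND A1) OR (A3 AND A4 AND NOT A5 AND NOT A1) OR (A3 AND A4 AND A5 AND NOT A1) OR (A3 AND A4 AND A5 AND A1)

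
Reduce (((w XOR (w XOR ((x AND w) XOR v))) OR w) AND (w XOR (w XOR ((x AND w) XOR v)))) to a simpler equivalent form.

By absorption (E AND (E OR v) = E) then XOR self-cancellation ((E XOR v) XOR v = E):
= ((x AND w) XOR v)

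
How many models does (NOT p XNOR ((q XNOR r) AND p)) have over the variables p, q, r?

Satisfying assignments: (1,0,1), (1,1,0)
Count: 2 out of 8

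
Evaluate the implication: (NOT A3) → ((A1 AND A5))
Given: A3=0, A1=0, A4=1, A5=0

Antecedent (NOT A3) = 1; consequent ((A1 AND A5)) = 0.
1 → 0 = 0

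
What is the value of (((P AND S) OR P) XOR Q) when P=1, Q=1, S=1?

Substituting: (((1 AND 1) OR 1) XOR 1)
= 0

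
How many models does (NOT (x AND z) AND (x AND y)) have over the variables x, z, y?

Satisfying assignments: (1,0,1)
Count: 1 out of 8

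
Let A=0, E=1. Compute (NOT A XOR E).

Substituting: (NOT 0 XOR 1)
= 0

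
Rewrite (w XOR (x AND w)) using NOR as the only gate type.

((((w NOR ((x NOR x) NOR (w NOR w))) NOR (w NOR ((x NOR x) NOR (w NOR w)))) NOR ((w NOR ((x NOR x) NOR (w NOR w))) NOR (w NOR ((x NOR x) NOR (w NOR w))))) NOR ((((w NOR w) NOR (((x NOR x) NOR (w NOR w)) NOR ((x NOR x) NOR (w NOR w)))) NOR ((w NOR w) NOR (((x NOR x) NOR (w NOR w)) NOR ((x NOR x) NOR (w NOR w))))) NOR (((w NOR w) NOR (((x NOR x) NOR (w NOR w)) NOR ((x NOR x) NOR (w NOR w)))) NOR ((w NOR w) NOR (((x NOR x) NOR (w NOR w)) NOR ((x NOR x) NOR (w NOR w)))))))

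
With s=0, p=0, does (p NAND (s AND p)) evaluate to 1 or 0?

Substituting: (0 NAND (0 AND 0))
= 1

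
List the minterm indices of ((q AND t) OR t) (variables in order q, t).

Σm(1, 3) = (NOT q AND t) OR (q AND t)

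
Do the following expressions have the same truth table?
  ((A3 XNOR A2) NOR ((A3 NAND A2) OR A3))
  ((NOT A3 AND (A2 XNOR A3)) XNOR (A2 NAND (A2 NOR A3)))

No. Counterexample: with A2=0, A3=0, Expression 1 = 0 but Expression 2 = 1.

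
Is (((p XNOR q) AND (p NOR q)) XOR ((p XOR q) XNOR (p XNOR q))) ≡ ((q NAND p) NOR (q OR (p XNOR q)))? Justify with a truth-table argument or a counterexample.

No. Counterexample: with p=0, q=0, Expression 1 = 1 but Expression 2 = 0.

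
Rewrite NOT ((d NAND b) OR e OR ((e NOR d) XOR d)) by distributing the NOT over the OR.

NOT (d NAND b) AND NOT e AND NOT ((e NOR d) XOR d)
De Morgan's: NOT(OR of terms) = AND of negations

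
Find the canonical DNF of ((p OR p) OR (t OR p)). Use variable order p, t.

(NOT p AND t) OR (p AND NOT t) OR (p AND t)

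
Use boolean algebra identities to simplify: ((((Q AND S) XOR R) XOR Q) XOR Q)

By XOR self-cancellation ((E XOR v) XOR v = E):
= ((Q AND S) XOR R)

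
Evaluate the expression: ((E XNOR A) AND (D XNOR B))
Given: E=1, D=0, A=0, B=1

Substituting: ((1 XNOR 0) AND (0 XNOR 1))
= 0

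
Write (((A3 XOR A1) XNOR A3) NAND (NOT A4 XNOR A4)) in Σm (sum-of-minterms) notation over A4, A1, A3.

Σm(0, 1, 2, 3, 4, 5, 6, 7) = (NOT A4 AND NOT A1 AND NOT A3) OR (NOT A4 AND NOT A1 AND A3) OR (NOT A4 AND A1 AND NOT A3) OR (NOT A4 AND A1 AND A3) OR (A4 AND NOT A1 AND NOT A3) OR (A4 AND NOT A1 AND A3) OR (A4 AND A1 AND NOT A3) OR (A4 AND A1 AND A3)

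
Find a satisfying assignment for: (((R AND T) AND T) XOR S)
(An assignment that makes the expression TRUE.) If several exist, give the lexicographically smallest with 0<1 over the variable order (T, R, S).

T=0, R=0, S=1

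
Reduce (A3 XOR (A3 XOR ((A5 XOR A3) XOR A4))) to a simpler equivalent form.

By XOR self-cancellation ((E XOR v) XOR v = E):
= ((A5 XOR A3) XOR A4)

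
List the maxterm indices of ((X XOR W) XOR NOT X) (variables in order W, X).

ΠM(2, 3) = (NOT W OR X) AND (NOT W OR NOT X)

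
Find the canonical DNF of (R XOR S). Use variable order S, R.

(NOT S AND R) OR (S AND NOT R)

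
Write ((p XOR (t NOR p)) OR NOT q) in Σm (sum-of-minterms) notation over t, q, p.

Σm(0, 1, 2, 3, 4, 5, 7) = (NOT t AND NOT q AND NOT p) OR (NOT t AND NOT q AND p) OR (NOT t AND q AND NOT p) OR (NOT t AND q AND p) OR (t AND NOT q AND NOT p) OR (t AND NOT q AND p) OR (t AND q AND p)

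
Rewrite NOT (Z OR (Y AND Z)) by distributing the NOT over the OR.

NOT Z AND NOT (Y AND Z)
De Morgan's: NOT(OR of terms) = AND of negations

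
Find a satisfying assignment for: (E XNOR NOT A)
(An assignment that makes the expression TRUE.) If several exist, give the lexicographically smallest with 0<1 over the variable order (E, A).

E=0, A=1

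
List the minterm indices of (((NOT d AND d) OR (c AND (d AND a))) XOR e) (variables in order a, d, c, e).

Σm(1, 3, 5, 7, 9, 11, 13, 14) = (NOT a AND NOT d AND NOT c AND e) OR (NOT a AND NOT d AND c AND e) OR (NOT a AND d AND NOT c AND e) OR (NOT a AND d AND c AND e) OR (a AND NOT d AND NOT c AND e) OR (a AND NOT d AND c AND e) OR (a AND d AND NOT c AND e) OR (a AND d AND c AND NOT e)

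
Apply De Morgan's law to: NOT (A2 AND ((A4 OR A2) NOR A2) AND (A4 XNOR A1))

NOT A2 OR NOT ((A4 OR A2) NOR A2) OR NOT (A4 XNOR A1)
De Morgan's: NOT(AND of terms) = OR of negations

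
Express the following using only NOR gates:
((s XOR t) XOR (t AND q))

((((((((s NOR t) NOR (s NOR t)) NOR ((s NOR t) NOR (s NOR t))) NOR ((((s NOR s) NOR (t NOR t)) NOR ((s NOR s) NOR (t NOR t))) NOR (((s NOR s) NOR (t NOR t)) NOR ((s NOR s) NOR (t NOR t))))) NOR ((t NOR t) NOR (q NOR q))) NOR (((((s NOR t) NOR (s NOR t)) NOR ((s NOR t) NOR (s NOR t))) NOR ((((s NOR s) NOR (t NOR t)) NOR ((s NOR s) NOR (t NOR t))) NOR (((s NOR s) NOR (t NOR t)) NOR ((s NOR s) NOR (t NOR t))))) NOR ((t NOR t) NOR (q NOR q)))) NOR ((((((s NOR t) NOR (s NOR t)) NOR ((s NOR t) NOR (s NOR t))) NOR ((((s NOR s) NOR (t NOR t)) NOR ((s NOR s) NOR (t NOR t))) NOR (((s NOR s) NOR (t NOR t)) NOR ((s NOR s) NOR (t NOR t))))) NOR ((t NOR t) NOR (q NOR q))) NOR (((((s NOR t) NOR (s NOR t)) NOR ((s NOR t) NOR (s NOR t))) NOR ((((s NOR s) NOR (t NOR t)) NOR ((s NOR s) NOR (t NOR t))) NOR (((s NOR s) NOR (t NOR t)) NOR ((s NOR s) NOR (t NOR t))))) NOR ((t NOR t) NOR (q NOR q))))) NOR ((((((((s NOR t) NOR (s NOR t)) NOR ((s NOR t) NOR (s NOR t))) NOR ((((s NOR s) NOR (t NOR t)) NOR ((s NOR s) NOR (t NOR t))) NOR (((s NOR s) NOR (t NOR t)) NOR ((s NOR s) NOR (t NOR t))))) NOR ((((s NOR t) NOR (s NOR t)) NOR ((s NOR t) NOR (s NOR t))) NOR ((((s NOR s) NOR (t NOR t)) NOR ((s NOR s) NOR (t NOR t))) NOR (((s NOR s) NOR (t NOR t)) NOR ((s NOR s) NOR (t NOR t)))))) NOR (((t NOR t) NOR (q NOR q)) NOR ((t NOR t) NOR (q NOR q)))) NOR ((((((s NOR t) NOR (s NOR t)) NOR ((s NOR t) NOR (s NOR t))) NOR ((((s NOR s) NOR (t NOR t)) NOR ((s NOR s) NOR (t NOR t))) NOR (((s NOR s) NOR (t NOR t)) NOR ((s NOR s) NOR (t NOR t))))) NOR ((((s NOR t) NOR (s NOR t)) NOR ((s NOR t) NOR (s NOR t))) NOR ((((s NOR s) NOR (t NOR t)) NOR ((s NOR s) NOR (t NOR t))) NOR (((s NOR s) NOR (t NOR t)) NOR ((s NOR s) NOR (t NOR t)))))) NOR (((t NOR t) NOR (q NOR q)) NOR ((t NOR t) NOR (q NOR q))))) NOR (((((((s NOR t) NOR (s NOR t)) NOR ((s NOR t) NOR (s NOR t))) NOR ((((s NOR s) NOR (t NOR t)) NOR ((s NOR s) NOR (t NOR t))) NOR (((s NOR s) NOR (t NOR t)) NOR ((s NOR s) NOR (t NOR t))))) NOR ((((s NOR t) NOR (s NOR t)) NOR ((s NOR t) NOR (s NOR t))) NOR ((((s NOR s) NOR (t NOR t)) NOR ((s NOR s) NOR (t NOR t))) NOR (((s NOR s) NOR (t NOR t)) NOR ((s NOR s) NOR (t NOR t)))))) NOR (((t NOR t) NOR (q NOR q)) NOR ((t NOR t) NOR (q NOR q)))) NOR ((((((s NOR t) NOR (s NOR t)) NOR ((s NOR t) NOR (s NOR t))) NOR ((((s NOR s) NOR (t NOR t)) NOR ((s NOR s) NOR (t NOR t))) NOR (((s NOR s) NOR (t NOR t)) NOR ((s NOR s) NOR (t NOR t))))) NOR ((((s NOR t) NOR (s NOR t)) NOR ((s NOR t) NOR (s NOR t))) NOR ((((s NOR s) NOR (t NOR t)) NOR ((s NOR s) NOR (t NOR t))) NOR (((s NOR s) NOR (t NOR t)) NOR ((s NOR s) NOR (t NOR t)))))) NOR (((t NOR t) NOR (q NOR q)) NOR ((t NOR t) NOR (q NOR q)))))))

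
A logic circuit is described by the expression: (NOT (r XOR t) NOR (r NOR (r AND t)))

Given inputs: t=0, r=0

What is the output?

Substituting: (NOT (0 XOR 0) NOR (0 NOR (0 AND 0)))
= 0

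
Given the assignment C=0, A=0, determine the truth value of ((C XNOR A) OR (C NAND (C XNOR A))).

Substituting: ((0 XNOR 0) OR (0 NAND (0 XNOR 0)))
= 1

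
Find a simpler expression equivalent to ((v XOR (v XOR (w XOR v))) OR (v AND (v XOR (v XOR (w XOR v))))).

By absorption (E OR (E AND v) = E) then XOR self-cancellation ((E XOR v) XOR v = E):
= (w XOR v)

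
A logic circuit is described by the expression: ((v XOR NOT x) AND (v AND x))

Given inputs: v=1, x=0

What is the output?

Substituting: ((1 XOR NOT 0) AND (1 AND 0))
= 0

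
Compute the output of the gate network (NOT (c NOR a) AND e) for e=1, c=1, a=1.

Substituting: (NOT (1 NOR 1) AND 1)
= 1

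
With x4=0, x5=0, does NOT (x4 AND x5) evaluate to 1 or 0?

Substituting: NOT (0 AND 0)
= 1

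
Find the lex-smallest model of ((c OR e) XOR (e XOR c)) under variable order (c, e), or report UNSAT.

c=1, e=1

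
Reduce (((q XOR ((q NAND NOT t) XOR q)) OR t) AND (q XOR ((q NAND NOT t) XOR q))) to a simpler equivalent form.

By absorption (E AND (E OR v) = E) then XOR self-cancellation ((E XOR v) XOR v = E):
= (q NAND NOT t)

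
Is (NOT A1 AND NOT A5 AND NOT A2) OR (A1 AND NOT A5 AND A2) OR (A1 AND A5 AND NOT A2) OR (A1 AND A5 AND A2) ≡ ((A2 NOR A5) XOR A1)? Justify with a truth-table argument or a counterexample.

Yes, they are equivalent — the two output columns agree on all 8 assignments:
A1 | A5 | A2 | Expression 1 | Expression 2
------------------------------------------
0 | 0 | 0 | 1 | 1
0 | 0 | 1 | 0 | 0
0 | 1 | 0 | 0 | 0
0 | 1 | 1 | 0 | 0
1 | 0 | 0 | 0 | 0
1 | 0 | 1 | 1 | 1
1 | 1 | 0 | 1 | 1
1 | 1 | 1 | 1 | 1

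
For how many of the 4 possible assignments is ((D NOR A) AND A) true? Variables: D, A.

No assignment satisfies the expression.
Count: 0 out of 4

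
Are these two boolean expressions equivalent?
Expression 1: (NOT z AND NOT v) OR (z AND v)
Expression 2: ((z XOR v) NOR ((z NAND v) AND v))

Yes, they are equivalent — the two output columns agree on all 4 assignments:
z | v | Expression 1 | Expression 2
-----------------------------------
0 | 0 | 1 | 1
0 | 1 | 0 | 0
1 | 0 | 0 | 0
1 | 1 | 1 | 1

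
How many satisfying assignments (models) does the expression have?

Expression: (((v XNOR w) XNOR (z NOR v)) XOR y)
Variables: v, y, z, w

Satisfying assignments: (0,0,0,0), (0,0,1,1), (0,1,0,1), (0,1,1,0), (1,0,0,0), (1,0,1,0), (1,1,0,1), (1,1,1,1)
Count: 8 out of 16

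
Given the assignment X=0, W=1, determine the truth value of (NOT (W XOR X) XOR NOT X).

Substituting: (NOT (1 XOR 0) XOR NOT 0)
= 1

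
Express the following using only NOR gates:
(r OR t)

((r NOR t) NOR (r NOR t))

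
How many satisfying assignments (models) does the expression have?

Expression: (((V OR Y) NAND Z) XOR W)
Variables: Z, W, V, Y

Satisfying assignments: (0,0,0,0), (0,0,0,1), (0,0,1,0), (0,0,1,1), (1,0,0,0), (1,1,0,1), (1,1,1,0), (1,1,1,1)
Count: 8 out of 16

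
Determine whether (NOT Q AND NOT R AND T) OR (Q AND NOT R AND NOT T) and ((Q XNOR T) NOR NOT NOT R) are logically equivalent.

Yes, they are equivalent — the two output columns agree on all 8 assignments:
Q | R | T | Expression 1 | Expression 2
---------------------------------------
0 | 0 | 0 | 0 | 0
0 | 0 | 1 | 1 | 1
0 | 1 | 0 | 0 | 0
0 | 1 | 1 | 0 | 0
1 | 0 | 0 | 1 | 1
1 | 0 | 1 | 0 | 0
1 | 1 | 0 | 0 | 0
1 | 1 | 1 | 0 | 0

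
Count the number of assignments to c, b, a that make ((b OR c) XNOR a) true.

Satisfying assignments: (0,0,0), (0,1,1), (1,0,1), (1,1,1)
Count: 4 out of 8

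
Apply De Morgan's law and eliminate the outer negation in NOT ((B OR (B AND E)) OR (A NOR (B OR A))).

NOT (B OR (B AND E)) AND NOT (A NOR (B OR A))
De Morgan's: NOT(OR of terms) = AND of negations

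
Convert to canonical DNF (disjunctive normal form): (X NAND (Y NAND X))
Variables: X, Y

(NOT X AND NOT Y) OR (NOT X AND Y) OR (X AND Y)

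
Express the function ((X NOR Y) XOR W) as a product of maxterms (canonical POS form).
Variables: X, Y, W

ΠM(1, 2, 4, 6) = (X OR Y OR NOT W) AND (X OR NOT Y OR W) AND (NOT X OR Y OR W) AND (NOT X OR NOT Y OR W)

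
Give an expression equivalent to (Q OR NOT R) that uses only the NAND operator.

((Q NAND Q) NAND ((R NAND R) NAND (R NAND R)))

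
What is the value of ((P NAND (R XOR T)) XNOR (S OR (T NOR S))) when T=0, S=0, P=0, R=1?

Substituting: ((0 NAND (1 XOR 0)) XNOR (0 OR (0 NOR 0)))
= 1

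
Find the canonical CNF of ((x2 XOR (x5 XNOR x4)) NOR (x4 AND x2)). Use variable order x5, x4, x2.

(x5 OR x4 OR x2) AND (x5 OR NOT x4 OR NOT x2) AND (NOT x5 OR x4 OR NOT x2) AND (NOT x5 OR NOT x4 OR x2) AND (NOT x5 OR NOT x4 OR NOT x2)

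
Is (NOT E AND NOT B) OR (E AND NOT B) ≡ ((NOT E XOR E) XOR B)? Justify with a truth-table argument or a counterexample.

Yes, they are equivalent — the two output columns agree on all 4 assignments:
E | B | Expression 1 | Expression 2
-----------------------------------
0 | 0 | 1 | 1
0 | 1 | 0 | 0
1 | 0 | 1 | 1
1 | 1 | 0 | 0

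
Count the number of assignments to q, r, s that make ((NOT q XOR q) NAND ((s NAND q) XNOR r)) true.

Satisfying assignments: (0,0,0), (0,0,1), (1,0,0), (1,1,1)
Count: 4 out of 8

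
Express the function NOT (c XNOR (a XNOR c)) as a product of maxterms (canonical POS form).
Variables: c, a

ΠM(1, 3) = (c OR NOT a) AND (NOT c OR NOT a)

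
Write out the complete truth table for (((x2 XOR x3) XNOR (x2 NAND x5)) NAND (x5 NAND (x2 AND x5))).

x5 | x2 | x3 | Output
---------------------
0 | 0 | 0 | 1
0 | 0 | 1 | 0
0 | 1 | 0 | 0
0 | 1 | 1 | 1
1 | 0 | 0 | 1
1 | 0 | 1 | 0
1 | 1 | 0 | 1
1 | 1 | 1 | 1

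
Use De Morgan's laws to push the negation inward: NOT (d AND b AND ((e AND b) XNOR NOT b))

NOT d OR NOT b OR NOT ((e AND b) XNOR NOT b)
De Morgan's: NOT(AND of terms) = OR of negations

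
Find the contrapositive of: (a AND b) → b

Contrapositive: NOT b → NOT (a AND b)
Note: A statement and its contrapositive are logically equivalent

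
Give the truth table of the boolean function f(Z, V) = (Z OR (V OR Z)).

Z | V | Output
--------------
0 | 0 | 0
0 | 1 | 1
1 | 0 | 1
1 | 1 | 1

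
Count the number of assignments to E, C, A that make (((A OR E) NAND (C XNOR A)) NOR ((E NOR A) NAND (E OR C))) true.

No assignment satisfies the expression.
Count: 0 out of 8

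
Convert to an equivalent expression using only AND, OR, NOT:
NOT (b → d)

b AND NOT d
(Negated implication: NOT(A → B) = A AND NOT B)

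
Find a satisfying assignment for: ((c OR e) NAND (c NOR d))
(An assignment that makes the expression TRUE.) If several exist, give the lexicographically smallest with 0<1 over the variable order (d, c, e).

d=0, c=0, e=0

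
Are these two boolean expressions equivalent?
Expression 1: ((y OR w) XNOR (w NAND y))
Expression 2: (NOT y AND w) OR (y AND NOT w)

Yes, they are equivalent — the two output columns agree on all 4 assignments:
y | w | Expression 1 | Expression 2
-----------------------------------
0 | 0 | 0 | 0
0 | 1 | 1 | 1
1 | 0 | 1 | 1
1 | 1 | 0 | 0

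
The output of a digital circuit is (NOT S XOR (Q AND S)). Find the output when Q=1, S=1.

Substituting: (NOT 1 XOR (1 AND 1))
= 1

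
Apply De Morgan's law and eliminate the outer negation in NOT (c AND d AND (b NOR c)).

NOT c OR NOT d OR NOT (b NOR c)
De Morgan's: NOT(AND of terms) = OR of negations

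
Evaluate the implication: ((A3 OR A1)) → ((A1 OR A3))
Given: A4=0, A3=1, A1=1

Antecedent ((A3 OR A1)) = 1; consequent ((A1 OR A3)) = 1.
1 → 1 = 1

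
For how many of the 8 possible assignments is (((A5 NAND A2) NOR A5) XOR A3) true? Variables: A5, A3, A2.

Satisfying assignments: (0,1,0), (0,1,1), (1,1,0), (1,1,1)
Count: 4 out of 8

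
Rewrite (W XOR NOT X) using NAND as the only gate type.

((W NAND (W NAND (X NAND X))) NAND ((X NAND X) NAND (W NAND (X NAND X))))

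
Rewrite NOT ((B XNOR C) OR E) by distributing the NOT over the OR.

NOT (B XNOR C) AND NOT E
De Morgan's: NOT(OR of terms) = AND of negations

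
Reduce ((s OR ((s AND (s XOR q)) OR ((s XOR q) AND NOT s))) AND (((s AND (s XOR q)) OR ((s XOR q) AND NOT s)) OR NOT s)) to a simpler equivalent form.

By distribution ((E OR v) AND (E OR NOT v) = E) then distribution ((E AND v) OR (E AND NOT v) = E):
= (s XOR q)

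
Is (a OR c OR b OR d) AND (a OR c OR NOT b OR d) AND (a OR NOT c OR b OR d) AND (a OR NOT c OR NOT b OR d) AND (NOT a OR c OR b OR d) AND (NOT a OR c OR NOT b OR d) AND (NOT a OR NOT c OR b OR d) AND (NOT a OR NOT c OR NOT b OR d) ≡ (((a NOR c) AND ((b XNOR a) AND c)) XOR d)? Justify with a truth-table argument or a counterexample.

Yes, they are equivalent — the two output columns agree on all 16 assignments:
a | c | b | d | Expression 1 | Expression 2
-------------------------------------------
0 | 0 | 0 | 0 | 0 | 0
0 | 0 | 0 | 1 | 1 | 1
0 | 0 | 1 | 0 | 0 | 0
0 | 0 | 1 | 1 | 1 | 1
0 | 1 | 0 | 0 | 0 | 0
0 | 1 | 0 | 1 | 1 | 1
0 | 1 | 1 | 0 | 0 | 0
0 | 1 | 1 | 1 | 1 | 1
1 | 0 | 0 | 0 | 0 | 0
1 | 0 | 0 | 1 | 1 | 1
1 | 0 | 1 | 0 | 0 | 0
1 | 0 | 1 | 1 | 1 | 1
1 | 1 | 0 | 0 | 0 | 0
1 | 1 | 0 | 1 | 1 | 1
1 | 1 | 1 | 0 | 0 | 0
1 | 1 | 1 | 1 | 1 | 1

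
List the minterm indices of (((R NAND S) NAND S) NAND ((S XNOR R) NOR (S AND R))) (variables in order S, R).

Σm(0, 2, 3) = (NOT S AND NOT R) OR (S AND NOT R) OR (S AND R)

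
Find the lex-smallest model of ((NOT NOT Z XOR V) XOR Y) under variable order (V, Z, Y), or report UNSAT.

V=0, Z=0, Y=1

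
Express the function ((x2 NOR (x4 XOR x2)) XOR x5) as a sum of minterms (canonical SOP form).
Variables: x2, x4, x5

Σm(0, 3, 5, 7) = (NOT x2 AND NOT x4 AND NOT x5) OR (NOT x2 AND x4 AND x5) OR (x2 AND NOT x4 AND x5) OR (x2 AND x4 AND x5)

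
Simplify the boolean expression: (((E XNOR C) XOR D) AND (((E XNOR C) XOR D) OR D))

By absorption (E AND (E OR v) = E):
= ((E XNOR C) XOR D)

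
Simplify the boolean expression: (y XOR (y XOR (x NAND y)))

By XOR self-cancellation ((E XOR v) XOR v = E):
= (x NAND y)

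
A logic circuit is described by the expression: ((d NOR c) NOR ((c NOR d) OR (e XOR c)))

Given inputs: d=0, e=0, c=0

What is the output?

Substituting: ((0 NOR 0) NOR ((0 NOR 0) OR (0 XOR 0)))
= 0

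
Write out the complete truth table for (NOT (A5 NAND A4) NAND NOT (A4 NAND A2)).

A2 | A4 | A5 | Output
---------------------
0 | 0 | 0 | 1
0 | 0 | 1 | 1
0 | 1 | 0 | 1
0 | 1 | 1 | 1
1 | 0 | 0 | 1
1 | 0 | 1 | 1
1 | 1 | 0 | 1
1 | 1 | 1 | 0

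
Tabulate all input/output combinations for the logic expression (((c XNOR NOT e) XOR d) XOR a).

e | d | c | a | Output
----------------------
0 | 0 | 0 | 0 | 0
0 | 0 | 0 | 1 | 1
0 | 0 | 1 | 0 | 1
0 | 0 | 1 | 1 | 0
0 | 1 | 0 | 0 | 1
0 | 1 | 0 | 1 | 0
0 | 1 | 1 | 0 | 0
0 | 1 | 1 | 1 | 1
1 | 0 | 0 | 0 | 1
1 | 0 | 0 | 1 | 0
1 | 0 | 1 | 0 | 0
1 | 0 | 1 | 1 | 1
1 | 1 | 0 | 0 | 0
1 | 1 | 0 | 1 | 1
1 | 1 | 1 | 0 | 1
1 | 1 | 1 | 1 | 0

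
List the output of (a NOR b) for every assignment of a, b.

a | b | Output
--------------
0 | 0 | 1
0 | 1 | 0
1 | 0 | 0
1 | 1 | 0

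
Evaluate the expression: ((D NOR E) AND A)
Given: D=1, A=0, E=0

Substituting: ((1 NOR 0) AND 0)
= 0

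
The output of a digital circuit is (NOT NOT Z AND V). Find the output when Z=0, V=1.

Substituting: (NOT NOT 0 AND 1)
= 0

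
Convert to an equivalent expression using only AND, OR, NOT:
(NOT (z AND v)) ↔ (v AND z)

((NOT (z AND v)) AND (v AND z)) OR ((z AND v) AND NOT (v AND z))
(Biconditional = both true or both false)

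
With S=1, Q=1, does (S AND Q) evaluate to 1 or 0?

Substituting: (1 AND 1)
= 1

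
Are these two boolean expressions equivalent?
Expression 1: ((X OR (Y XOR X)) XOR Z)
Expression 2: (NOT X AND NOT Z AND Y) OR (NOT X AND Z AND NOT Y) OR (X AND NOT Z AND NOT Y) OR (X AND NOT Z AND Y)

Yes, they are equivalent — the two output columns agree on all 8 assignments:
X | Z | Y | Expression 1 | Expression 2
---------------------------------------
0 | 0 | 0 | 0 | 0
0 | 0 | 1 | 1 | 1
0 | 1 | 0 | 1 | 1
0 | 1 | 1 | 0 | 0
1 | 0 | 0 | 1 | 1
1 | 0 | 1 | 1 | 1
1 | 1 | 0 | 0 | 0
1 | 1 | 1 | 0 | 0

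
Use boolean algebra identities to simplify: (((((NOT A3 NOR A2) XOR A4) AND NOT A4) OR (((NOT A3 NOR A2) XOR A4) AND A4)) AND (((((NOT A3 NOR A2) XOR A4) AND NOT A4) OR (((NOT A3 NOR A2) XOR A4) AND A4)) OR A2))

By absorption (E AND (E OR v) = E) then distribution ((E AND v) OR (E AND NOT v) = E):
= ((NOT A3 NOR A2) XOR A4)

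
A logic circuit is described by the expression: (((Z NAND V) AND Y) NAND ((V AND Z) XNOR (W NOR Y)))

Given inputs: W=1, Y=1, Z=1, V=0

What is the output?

Substituting: (((1 NAND 0) AND 1) NAND ((0 AND 1) XNOR (1 NOR 1)))
= 0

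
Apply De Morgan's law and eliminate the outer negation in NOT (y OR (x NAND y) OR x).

NOT y AND NOT (x NAND y) AND NOT x
De Morgan's: NOT(OR of terms) = AND of negations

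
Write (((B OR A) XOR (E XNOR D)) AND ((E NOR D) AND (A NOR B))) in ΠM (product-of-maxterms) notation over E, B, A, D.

ΠM(1, 2, 3, 4, 5, 6, 7, 8, 9, 10, 11, 12, 13, 14, 15) = (E OR B OR A OR NOT D) AND (E OR B OR NOT A OR D) AND (E OR B OR NOT A OR NOT D) AND (E OR NOT B OR A OR D) AND (E OR NOT B OR A OR NOT D) AND (E OR NOT B OR NOT A OR D) AND (E OR NOT B OR NOT A OR NOT D) AND (NOT E OR B OR A OR D) AND (NOT E OR B OR A OR NOT D) AND (NOT E OR B OR NOT A OR D) AND (NOT E OR B OR NOT A OR NOT D) AND (NOT E OR NOT B OR A OR D) AND (NOT E OR NOT B OR A OR NOT D) AND (NOT E OR NOT B OR NOT A OR D) AND (NOT E OR NOT B OR NOT A OR NOT D)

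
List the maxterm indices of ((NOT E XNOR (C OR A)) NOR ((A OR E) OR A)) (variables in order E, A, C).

ΠM(1, 2, 3, 4, 5, 6, 7) = (E OR A OR NOT C) AND (E OR NOT A OR C) AND (E OR NOT A OR NOT C) AND (NOT E OR A OR C) AND (NOT E OR A OR NOT C) AND (NOT E OR NOT A OR C) AND (NOT E OR NOT A OR NOT C)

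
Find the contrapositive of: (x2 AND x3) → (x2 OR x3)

Contrapositive: NOT (x2 OR x3) → NOT (x2 AND x3)
Note: A statement and its contrapositive are logically equivalent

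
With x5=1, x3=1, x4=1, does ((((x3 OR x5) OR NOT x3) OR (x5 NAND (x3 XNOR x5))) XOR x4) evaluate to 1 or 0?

Substituting: ((((1 OR 1) OR NOT 1) OR (1 NAND (1 XNOR 1))) XOR 1)
= 0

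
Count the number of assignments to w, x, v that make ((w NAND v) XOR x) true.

Satisfying assignments: (0,0,0), (0,0,1), (1,0,0), (1,1,1)
Count: 4 out of 8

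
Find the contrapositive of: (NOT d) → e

Contrapositive: NOT e → d
Note: A statement and its contrapositive are logically equivalent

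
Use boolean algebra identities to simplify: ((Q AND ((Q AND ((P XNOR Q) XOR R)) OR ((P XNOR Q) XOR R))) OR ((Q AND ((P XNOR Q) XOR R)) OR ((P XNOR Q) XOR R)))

By absorption (E OR (E AND v) = E) then absorption (E OR (E AND v) = E):
= ((P XNOR Q) XOR R)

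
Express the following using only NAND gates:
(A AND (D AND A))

((A NAND ((D NAND A) NAND (D NAND A))) NAND (A NAND ((D NAND A) NAND (D NAND A))))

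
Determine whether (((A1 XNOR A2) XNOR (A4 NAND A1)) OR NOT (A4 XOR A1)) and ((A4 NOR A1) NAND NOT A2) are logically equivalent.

No. Counterexample: with A1=0, A2=0, A4=0, Expression 1 = 1 but Expression 2 = 0.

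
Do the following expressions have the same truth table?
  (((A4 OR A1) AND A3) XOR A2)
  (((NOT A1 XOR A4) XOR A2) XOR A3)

No. Counterexample: with A4=0, A2=0, A1=0, A3=0, Expression 1 = 0 but Expression 2 = 1.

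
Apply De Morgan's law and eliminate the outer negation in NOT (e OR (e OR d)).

NOT e AND NOT (e OR d)
De Morgan's: NOT(OR of terms) = AND of negations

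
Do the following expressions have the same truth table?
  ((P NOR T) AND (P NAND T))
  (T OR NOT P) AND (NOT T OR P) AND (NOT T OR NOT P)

Yes, they are equivalent — the two output columns agree on all 4 assignments:
T | P | Expression 1 | Expression 2
-----------------------------------
0 | 0 | 1 | 1
0 | 1 | 0 | 0
1 | 0 | 0 | 0
1 | 1 | 0 | 0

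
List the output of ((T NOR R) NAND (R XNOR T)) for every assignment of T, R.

T | R | Output
--------------
0 | 0 | 0
0 | 1 | 1
1 | 0 | 1
1 | 1 | 1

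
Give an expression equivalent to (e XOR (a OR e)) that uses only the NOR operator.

((((e NOR ((a NOR e) NOR (a NOR e))) NOR (e NOR ((a NOR e) NOR (a NOR e)))) NOR ((e NOR ((a NOR e) NOR (a NOR e))) NOR (e NOR ((a NOR e) NOR (a NOR e))))) NOR ((((e NOR e) NOR (((a NOR e) NOR (a NOR e)) NOR ((a NOR e) NOR (a NOR e)))) NOR ((e NOR e) NOR (((a NOR e) NOR (a NOR e)) NOR ((a NOR e) NOR (a NOR e))))) NOR (((e NOR e) NOR (((a NOR e) NOR (a NOR e)) NOR ((a NOR e) NOR (a NOR e)))) NOR ((e NOR e) NOR (((a NOR e) NOR (a NOR e)) NOR ((a NOR e) NOR (a NOR e)))))))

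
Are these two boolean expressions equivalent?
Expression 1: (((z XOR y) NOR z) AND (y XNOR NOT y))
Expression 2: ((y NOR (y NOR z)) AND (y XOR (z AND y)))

Yes, they are equivalent — the two output columns agree on all 4 assignments:
y | z | Expression 1 | Expression 2
-----------------------------------
0 | 0 | 0 | 0
0 | 1 | 0 | 0
1 | 0 | 0 | 0
1 | 1 | 0 | 0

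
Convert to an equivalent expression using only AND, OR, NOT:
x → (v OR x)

NOT x OR (v OR x)
(Implication elimination: A → B = NOT A OR B)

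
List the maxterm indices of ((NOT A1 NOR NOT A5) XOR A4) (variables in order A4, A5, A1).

ΠM(0, 1, 2, 7) = (A4 OR A5 OR A1) AND (A4 OR A5 OR NOT A1) AND (A4 OR NOT A5 OR A1) AND (NOT A4 OR NOT A5 OR NOT A1)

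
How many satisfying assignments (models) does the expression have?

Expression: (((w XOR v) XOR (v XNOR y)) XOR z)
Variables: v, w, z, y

Satisfying assignments: (0,0,0,0), (0,0,1,1), (0,1,0,1), (0,1,1,0), (1,0,0,0), (1,0,1,1), (1,1,0,1), (1,1,1,0)
Count: 8 out of 16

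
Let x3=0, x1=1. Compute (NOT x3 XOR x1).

Substituting: (NOT 0 XOR 1)
= 0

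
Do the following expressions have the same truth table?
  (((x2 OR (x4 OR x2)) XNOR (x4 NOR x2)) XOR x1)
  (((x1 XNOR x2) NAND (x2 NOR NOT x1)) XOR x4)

No. Counterexample: with x4=0, x1=0, x2=0, Expression 1 = 0 but Expression 2 = 1.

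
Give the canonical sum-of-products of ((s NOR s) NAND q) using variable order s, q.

Σm(0, 2, 3) = (NOT s AND NOT q) OR (s AND NOT q) OR (s AND q)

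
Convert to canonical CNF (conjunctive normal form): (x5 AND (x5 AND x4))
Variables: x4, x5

(x4 OR x5) AND (x4 OR NOT x5) AND (NOT x4 OR x5)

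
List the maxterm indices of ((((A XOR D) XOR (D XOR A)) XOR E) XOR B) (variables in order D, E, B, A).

ΠM(0, 1, 6, 7, 8, 9, 14, 15) = (D OR E OR B OR A) AND (D OR E OR B OR NOT A) AND (D OR NOT E OR NOT B OR A) AND (D OR NOT E OR NOT B OR NOT A) AND (NOT D OR E OR B OR A) AND (NOT D OR E OR B OR NOT A) AND (NOT D OR NOT E OR NOT B OR A) AND (NOT D OR NOT E OR NOT B OR NOT A)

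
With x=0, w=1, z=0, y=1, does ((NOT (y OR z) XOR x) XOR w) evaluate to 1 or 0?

Substituting: ((NOT (1 OR 0) XOR 0) XOR 1)
= 1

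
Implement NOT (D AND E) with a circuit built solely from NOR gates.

(((D NOR D) NOR (E NOR E)) NOR ((D NOR D) NOR (E NOR E)))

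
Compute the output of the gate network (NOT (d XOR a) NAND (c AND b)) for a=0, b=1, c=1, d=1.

Substituting: (NOT (1 XOR 0) NAND (1 AND 1))
= 1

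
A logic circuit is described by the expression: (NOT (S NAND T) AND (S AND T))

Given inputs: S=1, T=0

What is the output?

Substituting: (NOT (1 NAND 0) AND (1 AND 0))
= 0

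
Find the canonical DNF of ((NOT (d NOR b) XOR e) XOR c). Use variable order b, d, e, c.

(NOT b AND NOT d AND NOT e AND c) OR (NOT b AND NOT d AND e AND NOT c) OR (NOT b AND d AND NOT e AND NOT c) OR (NOT b AND d AND e AND c) OR (b AND NOT d AND NOT e AND NOT c) OR (b AND NOT d AND e AND c) OR (b AND d AND NOT e AND NOT c) OR (b AND d AND e AND c)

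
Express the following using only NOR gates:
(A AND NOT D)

((A NOR A) NOR ((D NOR D) NOR (D NOR D)))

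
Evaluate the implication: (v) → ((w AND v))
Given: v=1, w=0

Antecedent (v) = 1; consequent ((w AND v)) = 0.
1 → 0 = 0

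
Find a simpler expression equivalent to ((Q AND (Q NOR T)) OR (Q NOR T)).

By absorption (E OR (E AND v) = E):
= (Q NOR T)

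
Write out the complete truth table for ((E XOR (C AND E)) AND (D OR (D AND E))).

E | D | C | Output
------------------
0 | 0 | 0 | 0
0 | 0 | 1 | 0
0 | 1 | 0 | 0
0 | 1 | 1 | 0
1 | 0 | 0 | 0
1 | 0 | 1 | 0
1 | 1 | 0 | 1
1 | 1 | 1 | 0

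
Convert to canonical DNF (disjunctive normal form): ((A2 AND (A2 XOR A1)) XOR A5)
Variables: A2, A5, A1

(NOT A2 AND A5 AND NOT A1) OR (NOT A2 AND A5 AND A1) OR (A2 AND NOT A5 AND NOT A1) OR (A2 AND A5 AND A1)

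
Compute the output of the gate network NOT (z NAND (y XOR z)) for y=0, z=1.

Substituting: NOT (1 NAND (0 XOR 1))
= 1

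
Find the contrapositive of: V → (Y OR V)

Contrapositive: NOT (Y OR V) → NOT V
Note: A statement and its contrapositive are logically equivalent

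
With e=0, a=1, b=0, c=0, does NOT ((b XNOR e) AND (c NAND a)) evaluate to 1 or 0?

Substituting: NOT ((0 XNOR 0) AND (0 NAND 1))
= 0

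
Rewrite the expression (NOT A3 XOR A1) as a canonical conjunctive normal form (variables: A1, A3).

(A1 OR NOT A3) AND (NOT A1 OR A3)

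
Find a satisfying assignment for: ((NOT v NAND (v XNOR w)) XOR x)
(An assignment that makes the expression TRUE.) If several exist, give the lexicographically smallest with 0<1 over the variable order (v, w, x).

v=0, w=0, x=1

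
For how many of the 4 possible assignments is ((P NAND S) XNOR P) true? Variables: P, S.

Satisfying assignments: (1,0)
Count: 1 out of 4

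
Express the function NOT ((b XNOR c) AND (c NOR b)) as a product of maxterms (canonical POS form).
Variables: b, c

ΠM(0) = (b OR c)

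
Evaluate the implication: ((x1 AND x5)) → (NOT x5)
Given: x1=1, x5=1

Antecedent ((x1 AND x5)) = 1; consequent (NOT x5) = 0.
1 → 0 = 0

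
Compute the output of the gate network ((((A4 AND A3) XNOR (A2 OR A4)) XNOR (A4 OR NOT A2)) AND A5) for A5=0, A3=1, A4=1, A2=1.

Substituting: ((((1 AND 1) XNOR (1 OR 1)) XNOR (1 OR NOT 1)) AND 0)
= 0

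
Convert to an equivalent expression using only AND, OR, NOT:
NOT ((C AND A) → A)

(C AND A) AND NOT A
(Negated implication: NOT(A → B) = A AND NOT B)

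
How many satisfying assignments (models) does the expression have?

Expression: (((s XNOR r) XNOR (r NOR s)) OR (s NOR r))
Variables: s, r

Satisfying assignments: (0,0), (0,1), (1,0)
Count: 3 out of 4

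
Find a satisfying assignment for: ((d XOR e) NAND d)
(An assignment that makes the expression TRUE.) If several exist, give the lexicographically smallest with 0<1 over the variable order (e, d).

e=0, d=0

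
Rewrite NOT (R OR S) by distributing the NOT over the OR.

NOT R AND NOT S
De Morgan's: NOT(OR of terms) = AND of negations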